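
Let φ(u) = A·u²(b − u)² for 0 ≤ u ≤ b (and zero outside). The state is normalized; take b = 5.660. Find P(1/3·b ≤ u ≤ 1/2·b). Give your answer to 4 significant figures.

P ≈ 0.3552

P = ∫_{1/3·b}^{1/2·b} |φ(u)|² du.
The normalization integral ∫|φ|²du over the whole domain equals b^9/630·A², and A² cancels in the ratio.
Substituting t = u/b, A² and the length scale cancel in the ratio: P = ∫_{1/3}^{1/2} t^4·(1 - t)^4 dt / ∫_{0}^{1} t^4·(1 - t)^4 dt.
With ∫ t^4·(1 - t)^4 dt = t^5·(70·t^4 - 315·t^3 + 540·t^2 - 420·t + 126)/630 + C, the region integral is ≈ 0.000563737 and the full one is 1/630.
Taking the ratio, P = 0.35515.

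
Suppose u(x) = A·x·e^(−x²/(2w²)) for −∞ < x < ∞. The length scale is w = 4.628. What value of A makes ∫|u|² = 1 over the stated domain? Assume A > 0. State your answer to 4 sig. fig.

A ≈ 0.1067

Require ∫ |u|² dx = 1 over the whole domain.
∫|u|² dx = A²·(√(π)·w^3/2).
Setting this equal to 1 gives A² = 1/(√(π)·w^3/2).
With w = 4.628: A² = 0.011383 and A = 0.10669.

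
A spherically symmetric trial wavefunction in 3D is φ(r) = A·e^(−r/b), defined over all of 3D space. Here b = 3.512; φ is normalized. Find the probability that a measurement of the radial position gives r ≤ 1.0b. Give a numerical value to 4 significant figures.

P ≈ 0.3233

P = ∫ |φ|² 4πr² dr over r ≤ 1.0b.
A² is fixed by ∫₀^∞ 4πr²|φ|² dr = 1, i.e. A² = (π·b^3)^(−1).
Let u = r/b; then A², 4π and the length scale all cancel, so P = ∫_{0}^{1.0} u^2·e^(-2·u) du ÷ ∫_{0}^{∞} u^2·e^(-2·u) du.
Using ∫ u^2·e^(-2·u) du = -(2·u^2 + 2·u + 1)·e^(-2·u)/4, the numerator is 1/4 - 5·e^(-2)/4 and the denominator is 1/4.
This evaluates to P = 0.32332.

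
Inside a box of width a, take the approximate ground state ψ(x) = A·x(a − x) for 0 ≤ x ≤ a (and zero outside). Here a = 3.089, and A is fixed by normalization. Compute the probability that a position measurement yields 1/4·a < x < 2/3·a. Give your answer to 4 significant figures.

P ≈ 0.6866

The probability is P = ∫ |ψ|² dx over [1/4·a, 2/3·a].
With A² fixed by ∫|ψ|² = 1, i.e. A² = (a^5/30)^(−1), substitute and integrate.
In terms of u = x/a (A² and the length scale cancel between numerator and denominator), P = [∫_{1/4}^{2/3} u^2·(1 - u)^2 du] / [∫_{0}^{1} u^2·(1 - u)^2 du].
With ∫ u^2·(1 - u)^2 du = u^3·(6·u^2 - 15·u + 10)/30 + C, the region integral is ≈ 0.0228869 and the full one is 1/30.
This works out to P = 0.68661.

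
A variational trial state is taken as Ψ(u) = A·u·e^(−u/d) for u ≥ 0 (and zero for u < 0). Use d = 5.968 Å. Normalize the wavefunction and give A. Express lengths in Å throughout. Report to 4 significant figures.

We need A² ∫|f|² du = 1, taking the integral from 0 to ∞.
With ∫₀^∞ u^2 e^(−αu) du = 2!/α^3, carrying out the integral gives A² · d^3/4.
With d = 5.968: A² = 0.018818 and A = 0.13718.

A ≈ 0.1372 Å^(-3/2)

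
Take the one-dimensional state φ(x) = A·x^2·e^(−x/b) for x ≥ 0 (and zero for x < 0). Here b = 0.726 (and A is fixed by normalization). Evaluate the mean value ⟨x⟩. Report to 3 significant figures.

⟨x⟩ = ∫ x |φ|² dx over the full domain.
Using ∫₀^∞ xⁿ e^(−αx) dx = n!/αⁿ⁺¹, since the A² factors cancel between numerator and denominator, ⟨x⟩ = 5·b/2.
With b = 0.726, ⟨x⟩ = 1.815.

⟨x⟩ ≈ 1.82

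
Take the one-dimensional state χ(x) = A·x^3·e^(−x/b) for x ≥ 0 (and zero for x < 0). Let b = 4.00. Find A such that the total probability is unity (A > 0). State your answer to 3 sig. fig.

A ≈ 0.00329

Normalization requires ∫|χ|² dx = 1, integrated from 0 to ∞.
Carrying out the integral gives A² · 45·b^7/8.
With b = 4.00: A² = 0.00001085 and A = 0.003294.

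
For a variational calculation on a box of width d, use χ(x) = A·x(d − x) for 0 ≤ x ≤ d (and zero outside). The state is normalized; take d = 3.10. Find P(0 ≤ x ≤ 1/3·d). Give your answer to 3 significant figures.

P ≈ 0.210

The probability is P = ∫ |χ|² dx over [0, 1/3·d].
With A² fixed by ∫|χ|² = 1, i.e. A² = (d^5/30)^(−1), substitute and integrate.
Substituting u = x/d, A² and the length scale cancel in the ratio: P = ∫_{0}^{1/3} u^2·(1 - u)^2 du / ∫_{0}^{1} u^2·(1 - u)^2 du.
With ∫ u^2·(1 - u)^2 du = u^3·(6·u^2 - 15·u + 10)/30 + C, the region integral is 17/2430 and the full one is 1/30.
The result is P = 17/81.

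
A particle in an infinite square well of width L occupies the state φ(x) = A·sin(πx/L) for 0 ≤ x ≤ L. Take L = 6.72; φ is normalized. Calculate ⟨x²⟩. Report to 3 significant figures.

⟨x²⟩ = ∫ x^2 |φ|² dx over the full domain.
With ∫₀^L sin²(nπx/L) dx = L/2, evaluating both integrals, ⟨x²⟩ = -L^2/(2·π^2) + L^2/3.
Putting L = 6.72 gives 12.77.

⟨x^2⟩ ≈ 12.8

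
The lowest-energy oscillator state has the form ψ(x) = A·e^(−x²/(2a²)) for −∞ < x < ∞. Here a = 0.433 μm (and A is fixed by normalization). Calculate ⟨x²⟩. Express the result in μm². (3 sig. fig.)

⟨x^2⟩ ≈ 0.0937 μm^2

⟨x²⟩ = ∫ x^2 |ψ|² dx over the full domain.
Since the A² factors cancel between numerator and denominator, ⟨x²⟩ = a^2/2.
Putting a = 0.433 gives 0.09374.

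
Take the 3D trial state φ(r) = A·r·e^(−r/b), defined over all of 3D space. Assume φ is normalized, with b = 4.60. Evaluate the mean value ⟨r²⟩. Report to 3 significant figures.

⟨r^2⟩ ≈ 159

By definition ⟨r²⟩ = ∫ r^2 |φ(r)|² 4πr² dr.
Evaluating both integrals, ⟨r²⟩ = 15·b^2/2.
Putting b = 4.60 gives 158.7.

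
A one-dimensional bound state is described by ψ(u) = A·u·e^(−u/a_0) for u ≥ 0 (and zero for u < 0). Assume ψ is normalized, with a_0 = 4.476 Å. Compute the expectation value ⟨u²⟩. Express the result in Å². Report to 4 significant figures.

⟨u^2⟩ ≈ 60.10 Å^2

⟨u²⟩ = ∫ u^2 |ψ|² du over the full domain.
Evaluating both integrals, ⟨u²⟩ = 3·a_0^2.
Putting a_0 = 4.476 gives 60.104.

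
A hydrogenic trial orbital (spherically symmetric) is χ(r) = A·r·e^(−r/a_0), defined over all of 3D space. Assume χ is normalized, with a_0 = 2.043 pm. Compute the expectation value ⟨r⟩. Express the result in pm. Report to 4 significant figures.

By definition ⟨r⟩ = ∫ r |χ(r)|² 4πr² dr.
Evaluating both integrals, ⟨r⟩ = 5·a_0/2.
Putting a_0 = 2.043 gives 5.1075.

⟨r⟩ ≈ 5.108 pm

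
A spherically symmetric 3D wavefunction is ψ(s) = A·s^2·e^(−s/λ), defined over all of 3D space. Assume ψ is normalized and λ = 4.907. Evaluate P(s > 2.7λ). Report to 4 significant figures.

P ≈ 0.7017

Integrate the radial probability density 4πs²|ψ|² over s > 2.7λ.
A² is fixed by ∫₀^∞ 4πs²|ψ|² ds = 1, i.e. A² = (45·π·λ^7/2)^(−1).
Let u = s/λ; then A², 4π and the length scale all cancel, so P = ∫_{2.7}^{∞} u^6·e^(-2·u) du ÷ ∫_{0}^{∞} u^6·e^(-2·u) du.
With ∫ u^6·e^(-2·u) du = -(4·u^6 + 12·u^5 + 30·u^4 + 60·u^3 + 90·u^2 + 90·u + 45)·e^(-2·u)/8 + C, the region integral is ≈ 3.94690 and the full one is 45/8.
Taking the ratio yields P = 0.70167.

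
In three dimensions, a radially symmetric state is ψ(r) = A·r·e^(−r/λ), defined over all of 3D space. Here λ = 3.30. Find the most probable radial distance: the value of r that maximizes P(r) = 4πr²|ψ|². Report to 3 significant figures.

The maximum of P(r) = 4πr²|ψ|² occurs where its derivative vanishes.
This gives r = 2·λ.
With λ = 3.30, the most probable radial distance is 6.600.

r ≈ 6.60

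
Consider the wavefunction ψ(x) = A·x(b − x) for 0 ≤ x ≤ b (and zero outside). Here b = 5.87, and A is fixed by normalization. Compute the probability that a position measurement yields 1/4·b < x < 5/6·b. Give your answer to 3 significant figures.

|ψ|² is the probability density, so P = ∫_{1/4·b}^{5/6·b} |ψ|² dx.
With A² fixed by ∫|ψ|² = 1, i.e. A² = (b^5/30)^(−1), substitute and integrate.
Let u = x/b; then A² and the length scale cancel, so P = ∫_{1/4}^{5/6} u^2·(1 - u)^2 du ÷ ∫_{0}^{1} u^2·(1 - u)^2 du.
An antiderivative of u^2·(1 - u)^2 is u^3·(6·u^2 - 15·u + 10)/30; evaluating from 1/4 to 5/6 gives ≈ 0.028700, while the full integral is 1/30.
The result is P = 0.8610.

P ≈ 0.861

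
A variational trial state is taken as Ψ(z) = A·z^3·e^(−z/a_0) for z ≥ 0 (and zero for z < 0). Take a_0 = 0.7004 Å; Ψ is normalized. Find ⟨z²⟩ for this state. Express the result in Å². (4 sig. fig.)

⟨z^2⟩ ≈ 6.868 Å^2

The expectation value is the |Ψ|²-weighted average of z^2: ∫ z^2|Ψ|² dz.
The ratio of the moment integral to the normalization integral gives ⟨z²⟩ = 14·a_0^2.
With a_0 = 0.7004, ⟨z^2⟩ = 6.8678.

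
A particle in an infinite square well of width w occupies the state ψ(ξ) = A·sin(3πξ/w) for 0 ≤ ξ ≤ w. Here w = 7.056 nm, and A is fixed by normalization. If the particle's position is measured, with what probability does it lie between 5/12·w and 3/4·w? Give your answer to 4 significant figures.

P = ∫_{5/12·w}^{3/4·w} |ψ(ξ)|² dξ.
Since A² = 1/(w/2), this is the region integral divided by the full normalization integral.
Let u = ξ/w; then A² and the length scale cancel, so P = ∫_{5/12}^{3/4} sin(3·π·u)^2 du ÷ ∫_{0}^{1} sin(3·π·u)^2 du.
With ∫ sin(3·π·u)^2 du = u/2 - sin(6·π·u)/(12·π) + C, the region integral is 1/6 and the full one is 1/2.
This works out to P = 1/3.

P ≈ 0.3333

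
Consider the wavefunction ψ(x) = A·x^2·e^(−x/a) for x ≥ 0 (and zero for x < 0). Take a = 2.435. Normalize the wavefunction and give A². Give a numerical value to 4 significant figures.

The normalization condition is ∫|ψ|² dx = 1 from 0 to ∞.
Recall ∫₀^∞ x^m e^(−x/β) dx = m!·β^(m+1), with ψ = A·x^2·e^(−x/a), the integral evaluates to A²·[3·a^5/4].
With a = 2.435: A² = 0.015576 and A = 0.12480.

A^2 ≈ 0.01558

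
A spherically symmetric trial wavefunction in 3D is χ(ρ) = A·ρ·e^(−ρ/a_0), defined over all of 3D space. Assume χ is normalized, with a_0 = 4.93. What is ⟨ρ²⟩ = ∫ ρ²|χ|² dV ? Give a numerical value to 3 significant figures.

⟨ρ^2⟩ ≈ 182

⟨ρ²⟩ = ∫ ρ^2 |χ|² 4πρ² dρ over the full domain.
With ∫₀^∞ ρ^6 e^(−αρ) dρ = 6!/α^7, evaluating both integrals, ⟨ρ²⟩ = 15·a_0^2/2.
Putting a_0 = 4.93 gives 182.3.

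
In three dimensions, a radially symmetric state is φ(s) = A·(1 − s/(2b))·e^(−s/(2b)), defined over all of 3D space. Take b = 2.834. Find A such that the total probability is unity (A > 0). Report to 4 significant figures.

Normalization requires ∫|φ|² 4πs² ds = 1, integrated from 0 to ∞.
In 3D with spherical symmetry the volume element is 4πs² ds.
With ∫₀^∞ s^4 e^(−αs) ds = 4!/α^5, the integral (without the A² prefactor) comes out to 8·π·b^3.
Hence A² = 1/[8·π·b^3].
Substituting b = 2.834 gives A² = 0.0017481, so A = 0.041810.

A ≈ 0.04181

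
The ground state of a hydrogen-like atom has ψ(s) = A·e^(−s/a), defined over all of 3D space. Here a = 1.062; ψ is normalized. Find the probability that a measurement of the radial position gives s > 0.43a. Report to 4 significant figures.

P ≈ 0.9436

With dV = 4πs²ds, the probability is ∫|ψ|² dV over s > 0.43a.
The full normalization integral is A²·[π·a^3] = 1, fixing A².
Substituting u = s/a, A², 4π and the length scale all cancel in the ratio: P = ∫_{0.43}^{∞} u^2·e^(-2·u) du / ∫_{0}^{∞} u^2·e^(-2·u) du.
An antiderivative of u^2·e^(-2·u) is -(2·u^2 + 2·u + 1)·e^(-2·u)/4; evaluating from 0.43 to ∞ gives ≈ 0.235892, while the full integral is 1/4.
The region integral divided by the full integral gives P = 0.94357.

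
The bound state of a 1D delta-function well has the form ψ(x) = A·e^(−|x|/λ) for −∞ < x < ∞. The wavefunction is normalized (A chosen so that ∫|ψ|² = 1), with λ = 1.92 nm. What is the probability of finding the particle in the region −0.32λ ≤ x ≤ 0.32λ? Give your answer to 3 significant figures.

P ≈ 0.473

The probability is P = ∫ |ψ|² dx over [−0.32λ, 0.32λ].
The normalization integral ∫|ψ|²dx over the whole domain equals λ·A², and A² cancels in the ratio.
By symmetry take twice the x ≥ 0 contribution in numerator and denominator; the 2's cancel. Substituting u = x/λ, A² and the length scale cancel in the ratio: P = ∫_{0}^{0.32} e^(-2·u) du / ∫_{0}^{∞} e^(-2·u) du.
Using ∫ e^(-2·u) du = -e^(-2·u)/2, the numerator is 1/2 - e^(-16/25)/2 and the denominator is 1/2.
Evaluating gives P = 0.4727.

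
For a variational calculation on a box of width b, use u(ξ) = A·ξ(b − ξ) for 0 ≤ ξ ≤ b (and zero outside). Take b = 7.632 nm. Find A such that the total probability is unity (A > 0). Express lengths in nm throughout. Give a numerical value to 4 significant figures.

A ≈ 0.03404 nm^(-5/2)

Normalization requires ∫|u|² dξ = 1, integrated from 0 to b.
Expanding the polynomial and integrating term by term, the integral (without the A² prefactor) comes out to b^5/30.
Hence A² = 1/[b^5/30].
Substituting b = 7.632 gives A² = 0.0011586, so A = 0.034038.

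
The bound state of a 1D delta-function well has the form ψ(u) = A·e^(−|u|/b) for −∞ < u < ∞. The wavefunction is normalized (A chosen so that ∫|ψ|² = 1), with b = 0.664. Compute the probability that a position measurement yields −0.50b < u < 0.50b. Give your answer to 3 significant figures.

P = ∫_{−0.50b}^{0.50b} |ψ(u)|² du.
Since A² = 1/(b), this is the region integral divided by the full normalization integral.
By symmetry take twice the u ≥ 0 contribution in numerator and denominator; the 2's cancel. In terms of t = u/b (A² and the length scale cancel between numerator and denominator), P = [∫_{0}^{0.50} e^(-2·t) dt] / [∫_{0}^{∞} e^(-2·t) dt].
An antiderivative of e^(-2·t) is -e^(-2·t)/2; evaluating from 0 to 0.50 gives 1/2 - e^(-1)/2, while the full integral is 1/2.
Taking the ratio, P = 0.6321.

P ≈ 0.632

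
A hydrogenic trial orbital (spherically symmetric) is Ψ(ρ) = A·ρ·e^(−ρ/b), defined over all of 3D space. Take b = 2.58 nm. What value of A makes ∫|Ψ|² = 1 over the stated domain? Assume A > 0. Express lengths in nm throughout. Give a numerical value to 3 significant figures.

We need A² ∫|f|² 4πρ² dρ = 1, taking the integral from 0 to ∞.
(Spherical symmetry: dV = 4πρ² dρ.)
The integral (without the A² prefactor) comes out to 3·π·b^5.
Substituting b = 2.58 gives A² = 0.0009282, so A = 0.03047.

A ≈ 0.0305 nm^(-5/2)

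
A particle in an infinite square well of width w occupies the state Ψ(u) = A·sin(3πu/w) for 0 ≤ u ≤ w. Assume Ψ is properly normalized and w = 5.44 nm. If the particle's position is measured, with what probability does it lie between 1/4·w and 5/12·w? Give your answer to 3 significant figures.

P ≈ 0.0606

The probability is P = ∫ |Ψ|² du over [1/4·w, 5/12·w].
The normalization integral ∫|Ψ|²du over the whole domain equals w/2·A², and A² cancels in the ratio.
Substituting t = u/w, A² and the length scale cancel in the ratio: P = ∫_{1/4}^{5/12} sin(3·π·t)^2 dt / ∫_{0}^{1} sin(3·π·t)^2 dt.
An antiderivative of sin(3·π·t)^2 is t/2 - sin(6·π·t)/(12·π); evaluating from 1/4 to 5/12 gives 1/12 - 1/(6·π), while the full integral is 1/2.
Taking the ratio, P = (-2 + π)/(6·π).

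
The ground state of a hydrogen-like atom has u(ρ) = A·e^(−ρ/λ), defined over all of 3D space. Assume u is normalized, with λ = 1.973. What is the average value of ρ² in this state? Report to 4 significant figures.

⟨ρ²⟩ = ∫ ρ^2 |u|² 4πρ² dρ over the full domain.
The ratio of the moment integral to the normalization integral gives ⟨ρ²⟩ = 3·λ^2.
Putting λ = 1.973 gives 11.678.

⟨ρ^2⟩ ≈ 11.68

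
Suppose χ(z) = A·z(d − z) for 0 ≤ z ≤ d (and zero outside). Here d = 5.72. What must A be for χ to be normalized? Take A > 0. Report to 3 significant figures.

Require ∫ |χ|² dz = 1 over the whole domain.
The integral (without the A² prefactor) comes out to d^5/30.
So A² = (d^5/30)^(−1).
With d = 5.72: A² = 0.004899 and A = 0.07000.

A ≈ 0.0700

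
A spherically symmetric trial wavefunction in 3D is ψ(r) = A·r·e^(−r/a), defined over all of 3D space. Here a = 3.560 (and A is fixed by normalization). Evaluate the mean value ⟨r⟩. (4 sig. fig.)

By definition ⟨r⟩ = ∫ r |ψ(r)|² 4πr² dr.
The ratio of the moment integral to the normalization integral gives ⟨r⟩ = 5·a/2.
With a = 3.560, ⟨r⟩ = 8.9000.

⟨r⟩ ≈ 8.900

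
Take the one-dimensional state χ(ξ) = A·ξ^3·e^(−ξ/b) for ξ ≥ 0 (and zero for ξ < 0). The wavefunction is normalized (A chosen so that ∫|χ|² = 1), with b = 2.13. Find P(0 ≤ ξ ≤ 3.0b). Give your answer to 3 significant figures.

The probability is P = ∫ |χ|² dξ over [0, 3.0b].
Since A² = 1/(45·b^7/8), this is the region integral divided by the full normalization integral.
In terms of u = ξ/b (A² and the length scale cancel between numerator and denominator), P = [∫_{0}^{3.0} u^6·e^(-2·u) du] / [∫_{0}^{∞} u^6·e^(-2·u) du].
Using ∫ u^6·e^(-2·u) du = -(4·u^6 + 12·u^5 + 30·u^4 + 60·u^3 + 90·u^2 + 90·u + 45)·e^(-2·u)/8, the numerator is ≈ 2.2145 and the denominator is 45/8.
This works out to P = 0.3937.

P ≈ 0.394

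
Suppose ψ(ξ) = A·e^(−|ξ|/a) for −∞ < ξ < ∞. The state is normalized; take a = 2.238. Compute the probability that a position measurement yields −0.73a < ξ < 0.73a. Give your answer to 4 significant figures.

P = ∫_{−0.73a}^{0.73a} |ψ(ξ)|² dξ.
Since A² = 1/(a), this is the region integral divided by the full normalization integral.
Both integrals are even about ξ = 0, so only the ξ ≥ 0 halves are needed (the factors of 2 cancel). Let u = ξ/a; then A² and the length scale cancel, so P = ∫_{0}^{0.73} e^(-2·u) du ÷ ∫_{0}^{∞} e^(-2·u) du.
An antiderivative of e^(-2·u) is -e^(-2·u)/2; evaluating from 0 to 0.73 gives 1/2 - e^(-73/50)/2, while the full integral is 1/2.
The result is P = 0.76776.

P ≈ 0.7678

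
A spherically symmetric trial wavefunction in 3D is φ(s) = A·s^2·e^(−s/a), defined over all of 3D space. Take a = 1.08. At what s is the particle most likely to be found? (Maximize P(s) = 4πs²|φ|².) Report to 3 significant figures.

Set d/ds [P(s) = 4πs²|φ|²] = 0 and solve for s > 0.
This gives s = 3·a.
With a = 1.08, the most probable radial distance is 3.240.

s ≈ 3.24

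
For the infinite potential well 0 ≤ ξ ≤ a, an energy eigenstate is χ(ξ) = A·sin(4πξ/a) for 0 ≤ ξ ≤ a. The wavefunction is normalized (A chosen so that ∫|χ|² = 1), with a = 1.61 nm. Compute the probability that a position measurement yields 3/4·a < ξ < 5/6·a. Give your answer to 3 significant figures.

P ≈ 0.0489

|χ|² is the probability density, so P = ∫_{3/4·a}^{5/6·a} |χ|² dξ.
Since A² = 1/(a/2), this is the region integral divided by the full normalization integral.
Substituting u = ξ/a, A² and the length scale cancel in the ratio: P = ∫_{3/4}^{5/6} sin(4·π·u)^2 du / ∫_{0}^{1} sin(4·π·u)^2 du.
Using ∫ sin(4·π·u)^2 du = u/2 - sin(4·π·u)·cos(4·π·u)/(8·π), the numerator is -√(3)/(32·π) + 1/24 and the denominator is 1/2.
Evaluating gives P = (-√(3)/16 + π/12)/π.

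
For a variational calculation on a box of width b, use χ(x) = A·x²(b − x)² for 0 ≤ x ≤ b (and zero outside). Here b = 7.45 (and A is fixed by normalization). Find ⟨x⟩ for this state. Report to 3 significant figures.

⟨x⟩ ≈ 3.73

The expectation value is the |χ|²-weighted average of x: ∫ x|χ|² dx.
Expanding the polynomial and integrating term by term, since the A² factors cancel between numerator and denominator, ⟨x⟩ = b/2.
Putting b = 7.45 gives 3.725.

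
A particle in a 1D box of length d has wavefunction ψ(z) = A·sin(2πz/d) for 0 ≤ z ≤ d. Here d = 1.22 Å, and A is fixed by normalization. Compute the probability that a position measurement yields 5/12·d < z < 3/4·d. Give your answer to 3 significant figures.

P ≈ 0.264

|ψ|² is the probability density, so P = ∫_{5/12·d}^{3/4·d} |ψ|² dz.
Since A² = 1/(d/2), this is the region integral divided by the full normalization integral.
Substituting u = z/d, A² and the length scale cancel in the ratio: P = ∫_{5/12}^{3/4} sin(2·π·u)^2 du / ∫_{0}^{1} sin(2·π·u)^2 du.
Using ∫ sin(2·π·u)^2 du = u/2 - sin(4·π·u)/(8·π), the numerator is -√(3)/(16·π) + 1/6 and the denominator is 1/2.
Taking the ratio, P = (-√(3)/8 + π/3)/π.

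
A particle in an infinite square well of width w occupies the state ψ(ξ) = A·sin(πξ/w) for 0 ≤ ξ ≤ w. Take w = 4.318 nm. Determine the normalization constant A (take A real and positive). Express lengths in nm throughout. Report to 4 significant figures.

A ≈ 0.6806 nm^(-1/2)

We need A² ∫|f|² dξ = 1, taking the integral from 0 to w.
∫|ψ|² dξ = A²·(w/2).
Hence A² = 1/[w/2].
Substituting w = 4.318 gives A² = 0.46318, so A = 0.68057.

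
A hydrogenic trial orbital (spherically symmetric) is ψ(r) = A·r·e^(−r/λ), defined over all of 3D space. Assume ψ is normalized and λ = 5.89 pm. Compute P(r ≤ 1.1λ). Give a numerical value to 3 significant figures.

P = ∫ |ψ|² 4πr² dr over r ≤ 1.1λ.
A² is fixed by ∫₀^∞ 4πr²|ψ|² dr = 1, i.e. A² = (3·π·λ^5)^(−1).
Substituting u = r/λ, A², 4π and the length scale all cancel in the ratio: P = ∫_{0}^{1.1} u^4·e^(-2·u) du / ∫_{0}^{∞} u^4·e^(-2·u) du.
With ∫ u^4·e^(-2·u) du = -(u^4/2 + u^3 + 3·u^2/2 + 3·u/2 + 3/4)·e^(-2·u) + C, the region integral is ≈ 0.054372 and the full one is 3/4.
The region integral divided by the full integral gives P = 0.07250.

P ≈ 0.0725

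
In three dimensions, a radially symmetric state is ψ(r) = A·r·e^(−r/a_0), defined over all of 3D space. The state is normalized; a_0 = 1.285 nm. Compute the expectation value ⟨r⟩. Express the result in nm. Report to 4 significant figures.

⟨r⟩ ≈ 3.213 nm

⟨r⟩ = ∫ r |ψ|² 4πr² dr over the full domain.
Evaluating both integrals, ⟨r⟩ = 5·a_0/2.
With a_0 = 1.285, ⟨r⟩ = 3.2125.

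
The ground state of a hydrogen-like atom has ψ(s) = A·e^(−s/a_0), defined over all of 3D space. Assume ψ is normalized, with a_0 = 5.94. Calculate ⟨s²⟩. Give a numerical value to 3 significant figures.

By definition ⟨s²⟩ = ∫ s^2 |ψ(s)|² 4πs² ds.
Using ∫₀^∞ sⁿ e^(−αs) ds = n!/αⁿ⁺¹, evaluating both integrals, ⟨s²⟩ = 3·a_0^2.
Putting a_0 = 5.94 gives 105.9.

⟨s^2⟩ ≈ 106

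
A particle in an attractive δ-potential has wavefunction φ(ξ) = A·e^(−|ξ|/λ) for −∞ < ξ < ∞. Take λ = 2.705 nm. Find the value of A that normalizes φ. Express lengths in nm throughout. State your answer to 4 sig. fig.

A ≈ 0.6080 nm^(-1/2)

Normalization requires ∫|φ|² dξ = 1, integrated from −∞ to ∞.
With φ = A·e^(−|ξ|/λ), the integral evaluates to A²·[λ].
Setting this equal to 1 gives A² = 1/(λ).
Plugging in λ = 2.705 yields A = 0.60802.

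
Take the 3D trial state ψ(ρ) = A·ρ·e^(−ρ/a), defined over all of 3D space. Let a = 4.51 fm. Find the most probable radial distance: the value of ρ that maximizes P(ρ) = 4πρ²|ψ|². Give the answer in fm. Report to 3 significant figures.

Set d/dρ [P(ρ) = 4πρ²|ψ|²] = 0 and solve for ρ > 0.
This gives ρ = 2·a.
With a = 4.51, the most probable radial distance is 9.020 fm.

ρ ≈ 9.02 fm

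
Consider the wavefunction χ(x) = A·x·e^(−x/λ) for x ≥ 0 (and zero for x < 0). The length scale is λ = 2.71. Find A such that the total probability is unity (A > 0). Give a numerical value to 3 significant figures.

A ≈ 0.448

The normalization condition is ∫|χ|² dx = 1 from 0 to ∞.
Carrying out the integral gives A² · λ^3/4.
With λ = 2.71: A² = 0.2010 and A = 0.4483.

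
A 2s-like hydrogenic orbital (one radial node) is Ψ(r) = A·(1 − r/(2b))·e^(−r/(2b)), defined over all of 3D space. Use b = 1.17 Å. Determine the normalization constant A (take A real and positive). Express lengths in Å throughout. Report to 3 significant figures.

Require ∫ |Ψ|² 4πr² dr = 1 over the whole domain.
In 3D with spherical symmetry the volume element is 4πr² dr.
Recall ∫₀^∞ r^m e^(−r/β) dr = m!·β^(m+1), with Ψ = A·(1 − r/(2b))·e^(−r/(2b)), the integral evaluates to A²·[8·π·b^3].
Setting this equal to 1 gives A² = 1/(8·π·b^3).
Substituting b = 1.17 gives A² = 0.02484, so A = 0.1576.

A ≈ 0.158 Å^(-3/2)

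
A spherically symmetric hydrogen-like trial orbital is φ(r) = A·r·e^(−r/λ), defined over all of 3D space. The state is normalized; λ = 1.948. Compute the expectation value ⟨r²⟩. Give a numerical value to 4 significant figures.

⟨r^2⟩ ≈ 28.46

The expectation value is the |φ|²-weighted average of r^2: ∫ r^2|φ|² 4πr² dr.
Evaluating both integrals, ⟨r²⟩ = 15·λ^2/2.
With λ = 1.948, ⟨r^2⟩ = 28.460.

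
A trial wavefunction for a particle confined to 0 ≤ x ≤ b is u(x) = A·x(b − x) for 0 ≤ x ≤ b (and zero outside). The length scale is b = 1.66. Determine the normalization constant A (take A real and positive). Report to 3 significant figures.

A ≈ 1.54

The normalization condition is ∫|u|² dx = 1 from 0 to b.
Expanding the polynomial and integrating term by term, ∫|u|² dx = A²·(b^5/30).
Substituting b = 1.66 gives A² = 2.380, so A = 1.543.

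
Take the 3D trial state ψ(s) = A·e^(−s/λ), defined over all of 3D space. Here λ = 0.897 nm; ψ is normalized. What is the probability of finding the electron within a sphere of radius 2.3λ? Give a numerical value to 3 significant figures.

Integrate the radial probability density 4πs²|ψ|² over s ≤ 2.3λ.
The full normalization integral is A²·[π·λ^3] = 1, fixing A².
In terms of u = s/λ (A², 4π and the length scale all cancel between numerator and denominator), P = [∫_{0}^{2.3} u^2·e^(-2·u) du] / [∫_{0}^{∞} u^2·e^(-2·u) du].
Using ∫ u^2·e^(-2·u) du = -(2·u^2 + 2·u + 1)·e^(-2·u)/4, the numerator is 1/4 - 809·e^(-23/5)/200 and the denominator is 1/4.
Taking the ratio yields P = 0.8374.

P ≈ 0.837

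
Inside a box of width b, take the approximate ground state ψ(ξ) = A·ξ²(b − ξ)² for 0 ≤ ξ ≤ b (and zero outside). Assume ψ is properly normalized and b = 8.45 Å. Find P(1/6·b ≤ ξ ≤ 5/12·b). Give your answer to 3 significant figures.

P = ∫_{1/6·b}^{5/12·b} |ψ(ξ)|² dξ.
With A² fixed by ∫|ψ|² = 1, i.e. A² = (b^9/630)^(−1), substitute and integrate.
Let u = ξ/b; then A² and the length scale cancel, so P = ∫_{1/6}^{5/12} u^4·(1 - u)^4 du ÷ ∫_{0}^{1} u^4·(1 - u)^4 du.
Using ∫ u^4·(1 - u)^4 du = u^5·(70·u^4 - 315·u^3 + 540·u^2 - 420·u + 126)/630, the numerator is ≈ 0.00046568 and the denominator is 1/630.
The result is P = 0.2934.

P ≈ 0.293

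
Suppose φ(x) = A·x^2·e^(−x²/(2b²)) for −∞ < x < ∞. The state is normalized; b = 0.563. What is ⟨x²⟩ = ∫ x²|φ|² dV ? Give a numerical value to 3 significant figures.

⟨x^2⟩ ≈ 0.792

The expectation value is the |φ|²-weighted average of x^2: ∫ x^2|φ|² dx.
Since the A² factors cancel between numerator and denominator, ⟨x²⟩ = 5·b^2/2.
Putting b = 0.563 gives 0.7924.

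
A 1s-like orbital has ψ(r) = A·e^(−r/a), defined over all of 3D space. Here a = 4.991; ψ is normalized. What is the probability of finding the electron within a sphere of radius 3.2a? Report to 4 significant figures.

P = ∫ |ψ|² 4πr² dr over r ≤ 3.2a.
A² is fixed by ∫₀^∞ 4πr²|ψ|² dr = 1, i.e. A² = (π·a^3)^(−1).
In terms of u = r/a (A², 4π and the length scale all cancel between numerator and denominator), P = [∫_{0}^{3.2} u^2·e^(-2·u) du] / [∫_{0}^{∞} u^2·e^(-2·u) du].
Using ∫ u^2·e^(-2·u) du = -(2·u^2 + 2·u + 1)·e^(-2·u)/4, the numerator is 1/4 - 697·e^(-32/5)/100 and the denominator is 1/4.
Taking the ratio yields P = 0.95368.

P ≈ 0.9537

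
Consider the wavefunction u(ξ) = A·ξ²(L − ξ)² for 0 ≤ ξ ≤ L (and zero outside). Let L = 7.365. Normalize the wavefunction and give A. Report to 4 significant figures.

Normalization requires ∫|u|² dξ = 1, integrated from 0 to L.
∫|u|² dξ = A²·(L^9/630).
Substituting L = 7.365 gives A² = 0.0000098807, so A = 0.0031434.

A ≈ 0.003143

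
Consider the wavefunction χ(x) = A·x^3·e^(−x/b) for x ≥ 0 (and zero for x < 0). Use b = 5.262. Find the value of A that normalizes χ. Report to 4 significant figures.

A ≈ 0.001262

We need A² ∫|f|² dx = 1, taking the integral from 0 to ∞.
Carrying out the integral gives A² · 45·b^7/8.
Hence A² = 1/[45·b^7/8].
Plugging in b = 5.262 yields A = 0.0012616.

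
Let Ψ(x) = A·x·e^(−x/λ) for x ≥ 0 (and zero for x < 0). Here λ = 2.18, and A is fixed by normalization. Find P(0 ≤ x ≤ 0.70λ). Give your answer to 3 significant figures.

The probability is P = ∫ |Ψ|² dx over [0, 0.70λ].
Since A² = 1/(λ^3/4), this is the region integral divided by the full normalization integral.
In terms of u = x/λ (A² and the length scale cancel between numerator and denominator), P = [∫_{0}^{0.70} u^2·e^(-2·u) du] / [∫_{0}^{∞} u^2·e^(-2·u) du].
With ∫ u^2·e^(-2·u) du = -(2·u^2 + 2·u + 1)·e^(-2·u)/4 + C, the region integral is 1/4 - 169·e^(-7/5)/200 and the full one is 1/4.
Taking the ratio, P = 0.1665.

P ≈ 0.167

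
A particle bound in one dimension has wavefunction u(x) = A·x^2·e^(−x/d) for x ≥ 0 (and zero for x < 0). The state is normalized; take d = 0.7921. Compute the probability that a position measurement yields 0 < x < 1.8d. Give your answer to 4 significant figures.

P ≈ 0.2936

|u|² is the probability density, so P = ∫_{0}^{1.8d} |u|² dx.
The normalization integral ∫|u|²dx over the whole domain equals 3·d^5/4·A², and A² cancels in the ratio.
Substituting t = x/d, A² and the length scale cancel in the ratio: P = ∫_{0}^{1.8} t^4·e^(-2·t) dt / ∫_{0}^{∞} t^4·e^(-2·t) dt.
With ∫ t^4·e^(-2·t) dt = -(t^4/2 + t^3 + 3·t^2/2 + 3·t/2 + 3/4)·e^(-2·t) + C, the region integral is ≈ 0.220171 and the full one is 3/4.
The result is P = 0.29356.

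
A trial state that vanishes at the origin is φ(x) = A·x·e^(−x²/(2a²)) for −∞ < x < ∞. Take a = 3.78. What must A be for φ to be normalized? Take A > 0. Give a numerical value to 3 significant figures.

The normalization condition is ∫|φ|² dx = 1 from −∞ to ∞.
Differentiating ∫e^(−αx²) dx = √(π/α) under α to get the higher moments, with φ = A·x·e^(−x²/(2a²)), the integral evaluates to A²·[√(π)·a^3/2].
Setting this equal to 1 gives A² = 1/(√(π)·a^3/2).
Substituting a = 3.78 gives A² = 0.02089, so A = 0.1445.

A ≈ 0.145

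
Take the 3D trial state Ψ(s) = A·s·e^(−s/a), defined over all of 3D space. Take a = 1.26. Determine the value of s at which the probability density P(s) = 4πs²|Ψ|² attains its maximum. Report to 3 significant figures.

Set d/ds [P(s) = 4πs²|Ψ|²] = 0 and solve for s > 0.
Solving yields s = 2·a.
With a = 1.26, the most probable radial distance is 2.520.

s ≈ 2.52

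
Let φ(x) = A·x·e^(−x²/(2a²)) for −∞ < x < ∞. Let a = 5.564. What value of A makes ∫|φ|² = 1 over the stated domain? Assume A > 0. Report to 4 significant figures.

Normalization requires ∫|φ|² dx = 1, integrated from −∞ to ∞.
Differentiating ∫e^(−αx²) dx = √(π/α) under α to get the higher moments, the integral (without the A² prefactor) comes out to √(π)·a^3/2.
Hence A² = 1/[√(π)·a^3/2].
With a = 5.564: A² = 0.0065508 and A = 0.080937.

A ≈ 0.08094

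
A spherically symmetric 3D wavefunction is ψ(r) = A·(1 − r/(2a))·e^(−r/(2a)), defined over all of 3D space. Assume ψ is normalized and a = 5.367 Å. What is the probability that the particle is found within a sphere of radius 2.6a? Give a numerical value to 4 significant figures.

P = ∫ |ψ|² 4πr² dr over r ≤ 2.6a.
Normalization gives A² = 1/(8·π·a^3).
In terms of u = r/a (A², 4π and the length scale all cancel between numerator and denominator), P = [∫_{0}^{2.6} u^2·(1 - u/2)^2·e^(-u) du] / [∫_{0}^{∞} u^2·(1 - u/2)^2·e^(-u) du].
An antiderivative of u^2·(1 - u/2)^2·e^(-u) is -(u^4/4 + u^2 + 2·u + 2)·e^(-u); evaluating from 0 to 2.6 gives ≈ 0.114610, while the full integral is 2.
This evaluates to P = 0.057305.

P ≈ 0.05730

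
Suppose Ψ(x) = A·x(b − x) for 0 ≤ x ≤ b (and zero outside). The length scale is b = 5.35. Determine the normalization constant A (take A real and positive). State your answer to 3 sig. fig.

A ≈ 0.0827

Require ∫ |Ψ|² dx = 1 over the whole domain.
Expanding the polynomial and integrating term by term, carrying out the integral gives A² · b^5/30.
Setting this equal to 1 gives A² = 1/(b^5/30).
Plugging in b = 5.35 yields A = 0.08273.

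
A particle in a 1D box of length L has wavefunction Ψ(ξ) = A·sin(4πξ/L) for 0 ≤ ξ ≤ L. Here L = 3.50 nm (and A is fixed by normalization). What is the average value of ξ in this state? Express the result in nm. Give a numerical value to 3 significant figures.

⟨ξ⟩ = ∫ ξ |Ψ|² dξ over the full domain.
Using sin²θ = (1 − cos 2θ)/2, the ratio of the moment integral to the normalization integral gives ⟨ξ⟩ = L/2.
With L = 3.50, ⟨ξ⟩ = 1.750.

⟨ξ⟩ ≈ 1.75 nm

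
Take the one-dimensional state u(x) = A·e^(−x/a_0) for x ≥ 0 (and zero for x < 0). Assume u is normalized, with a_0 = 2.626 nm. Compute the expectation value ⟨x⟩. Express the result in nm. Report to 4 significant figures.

By definition ⟨x⟩ = ∫ x |u(x)|² dx.
Using ∫₀^∞ xⁿ e^(−αx) dx = n!/αⁿ⁺¹, since the A² factors cancel between numerator and denominator, ⟨x⟩ = a_0/2.
Putting a_0 = 2.626 gives 1.3130.

⟨x⟩ ≈ 1.313 nm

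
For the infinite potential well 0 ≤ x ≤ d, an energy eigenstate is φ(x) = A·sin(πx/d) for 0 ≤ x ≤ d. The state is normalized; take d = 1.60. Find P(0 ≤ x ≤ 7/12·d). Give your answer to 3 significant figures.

P ≈ 0.663

|φ|² is the probability density, so P = ∫_{0}^{7/12·d} |φ|² dx.
Since A² = 1/(d/2), this is the region integral divided by the full normalization integral.
In terms of u = x/d (A² and the length scale cancel between numerator and denominator), P = [∫_{0}^{7/12} sin(π·u)^2 du] / [∫_{0}^{1} sin(π·u)^2 du].
Using ∫ sin(π·u)^2 du = u/2 - sin(2·π·u)/(4·π), the numerator is 1/(8·π) + 7/24 and the denominator is 1/2.
Evaluating gives P = (3 + 7·π)/(12·π).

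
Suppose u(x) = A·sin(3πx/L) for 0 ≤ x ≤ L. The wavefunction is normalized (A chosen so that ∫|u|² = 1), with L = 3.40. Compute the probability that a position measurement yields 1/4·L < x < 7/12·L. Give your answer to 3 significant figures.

P ≈ 0.333

The probability is P = ∫ |u|² dx over [1/4·L, 7/12·L].
With A² fixed by ∫|u|² = 1, i.e. A² = (L/2)^(−1), substitute and integrate.
Let t = x/L; then A² and the length scale cancel, so P = ∫_{1/4}^{7/12} sin(3·π·t)^2 dt ÷ ∫_{0}^{1} sin(3·π·t)^2 dt.
With ∫ sin(3·π·t)^2 dt = t/2 - sin(6·π·t)/(12·π) + C, the region integral is 1/6 and the full one is 1/2.
The result is P = 1/3.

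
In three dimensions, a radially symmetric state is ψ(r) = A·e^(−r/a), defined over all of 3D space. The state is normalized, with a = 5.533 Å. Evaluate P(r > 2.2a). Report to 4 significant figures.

P ≈ 0.1851

With dV = 4πr²dr, the probability is ∫|ψ|² dV over r > 2.2a.
The full normalization integral is A²·[π·a^3] = 1, fixing A².
Let u = r/a; then A², 4π and the length scale all cancel, so P = ∫_{2.2}^{∞} u^2·e^(-2·u) du ÷ ∫_{0}^{∞} u^2·e^(-2·u) du.
Using ∫ u^2·e^(-2·u) du = -(2·u^2 + 2·u + 1)·e^(-2·u)/4, the numerator is 377·e^(-22/5)/100 and the denominator is 1/4.
The region integral divided by the full integral gives P = 0.18514.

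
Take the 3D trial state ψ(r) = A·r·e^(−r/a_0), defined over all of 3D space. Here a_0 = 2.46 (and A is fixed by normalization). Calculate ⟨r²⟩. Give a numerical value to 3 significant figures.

The expectation value is the |ψ|²-weighted average of r^2: ∫ r^2|ψ|² 4πr² dr.
Using ∫₀^∞ rⁿ e^(−αr) dr = n!/αⁿ⁺¹, since the A² factors cancel between numerator and denominator, ⟨r²⟩ = 15·a_0^2/2.
With a_0 = 2.46, ⟨r^2⟩ = 45.39.

⟨r^2⟩ ≈ 45.4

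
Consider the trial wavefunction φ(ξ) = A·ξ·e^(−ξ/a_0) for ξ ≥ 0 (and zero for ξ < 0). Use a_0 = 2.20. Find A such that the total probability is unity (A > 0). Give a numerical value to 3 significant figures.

A ≈ 0.613

We need A² ∫|f|² dξ = 1, taking the integral from 0 to ∞.
Recall ∫₀^∞ ξ^m e^(−ξ/β) dξ = m!·β^(m+1), with φ = A·ξ·e^(−ξ/a_0), the integral evaluates to A²·[a_0^3/4].
Substituting a_0 = 2.20 gives A² = 0.3757, so A = 0.6129.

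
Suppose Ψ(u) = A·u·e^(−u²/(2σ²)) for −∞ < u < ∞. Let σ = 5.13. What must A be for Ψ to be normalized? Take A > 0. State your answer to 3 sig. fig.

A ≈ 0.0914

We need A² ∫|f|² du = 1, taking the integral from −∞ to ∞.
With ∫_{−∞}^{∞} u^(2m) e^(−αu²) du = (2m−1)!!·√π / (2^m α^(m+1/2)), the integral (without the A² prefactor) comes out to √(π)·σ^3/2.
Setting this equal to 1 gives A² = 1/(√(π)·σ^3/2).
With σ = 5.13: A² = 0.008358 and A = 0.09142.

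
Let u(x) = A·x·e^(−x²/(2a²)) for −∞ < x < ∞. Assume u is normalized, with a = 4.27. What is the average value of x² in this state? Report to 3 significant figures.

⟨x^2⟩ ≈ 27.3

By definition ⟨x²⟩ = ∫ x^2 |u(x)|² dx.
With ∫_{−∞}^{∞} x^(2m) e^(−αx²) dx = (2m−1)!!·√π / (2^m α^(m+1/2)), the ratio of the moment integral to the normalization integral gives ⟨x²⟩ = 3·a^2/2.
With a = 4.27, ⟨x^2⟩ = 27.35.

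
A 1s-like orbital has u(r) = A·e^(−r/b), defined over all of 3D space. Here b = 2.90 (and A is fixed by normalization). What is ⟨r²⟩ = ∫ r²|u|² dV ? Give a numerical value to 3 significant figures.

⟨r^2⟩ ≈ 25.2

The expectation value is the |u|²-weighted average of r^2: ∫ r^2|u|² 4πr² dr.
Recall ∫₀^∞ r^m e^(−r/β) dr = m!·β^(m+1), since the A² factors cancel between numerator and denominator, ⟨r²⟩ = 3·b^2.
Putting b = 2.90 gives 25.23.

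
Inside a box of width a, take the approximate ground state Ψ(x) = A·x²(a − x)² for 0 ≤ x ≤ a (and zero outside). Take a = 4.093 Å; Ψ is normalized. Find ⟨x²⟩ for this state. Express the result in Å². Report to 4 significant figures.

The expectation value is the |Ψ|²-weighted average of x^2: ∫ x^2|Ψ|² dx.
The ratio of the moment integral to the normalization integral gives ⟨x²⟩ = 3·a^2/11.
With a = 4.093, ⟨x^2⟩ = 4.5689.

⟨x^2⟩ ≈ 4.569 Å^2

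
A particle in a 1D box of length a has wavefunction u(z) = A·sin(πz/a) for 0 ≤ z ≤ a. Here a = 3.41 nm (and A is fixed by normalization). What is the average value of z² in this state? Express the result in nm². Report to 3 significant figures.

⟨z^2⟩ ≈ 3.29 nm^2

⟨z²⟩ = ∫ z^2 |u|² dz over the full domain.
Using sin²θ = (1 − cos 2θ)/2, since the A² factors cancel between numerator and denominator, ⟨z²⟩ = -a^2/(2·π^2) + a^2/3.
Putting a = 3.41 gives 3.287.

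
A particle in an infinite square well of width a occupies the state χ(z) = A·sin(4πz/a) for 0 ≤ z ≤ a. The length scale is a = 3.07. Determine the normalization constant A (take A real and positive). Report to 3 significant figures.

Normalization requires ∫|χ|² dz = 1, integrated from 0 to a.
∫|χ|² dz = A²·(a/2).
Setting this equal to 1 gives A² = 1/(a/2).
Substituting a = 3.07 gives A² = 0.6515, so A = 0.8071.

A ≈ 0.807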